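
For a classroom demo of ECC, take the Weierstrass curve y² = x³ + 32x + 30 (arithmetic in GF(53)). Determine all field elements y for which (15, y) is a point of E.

4, 49

x³ + 32x + 30 = 3885 ≡ 16 (mod 53).
Square roots of 16 mod 53: 4 and 49 (since 4² = 16 ≡ 16).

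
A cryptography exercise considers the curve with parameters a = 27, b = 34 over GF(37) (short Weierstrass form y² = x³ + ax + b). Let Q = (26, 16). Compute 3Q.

(20, 29)

Repeated addition: build up to 3Q.
2Q: tangent at (26, 16): λ = (3·26² + 27)/(2·16) ≡ 20/32. 32⁻¹ ≡ 22 (mod 37), so λ ≡ 20·22 ≡ 33.
  x = λ² - 26 - 26 = 1089 - 52 ≡ 1; y = λ·(26 - 1) - 16 ≡ 32. → (1, 32)
3Q: (1, 32) + (26, 16). λ = (16 - 32)/(26 - 1) ≡ 21/25 mod 37. 25⁻¹ ≡ 3 (mod 37), so λ ≡ 26.
  x = λ² - 1 - 26 = 676 - 27 ≡ 20; y = λ·(1 - 20) - 32 ≡ 29. → (20, 29)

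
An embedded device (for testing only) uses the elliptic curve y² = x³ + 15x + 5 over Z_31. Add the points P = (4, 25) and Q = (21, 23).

(25, 3)

(4, 25) + (21, 23). λ = (23 - 25)/(21 - 4) ≡ 29/17 mod 31. 17⁻¹ ≡ 11 (mod 31), so λ ≡ 9.
  x = λ² - 4 - 21 = 81 - 25 ≡ 25; y = λ·(4 - 25) - 25 ≡ 3. → (25, 3)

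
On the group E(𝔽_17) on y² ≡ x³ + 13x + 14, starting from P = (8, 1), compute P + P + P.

(16, 0)

Repeated addition: build up to 3P.
2P: tangent at (8, 1): λ = (3·8² + 13)/(2·1) ≡ 1/2. 2⁻¹ ≡ 9 (mod 17) since 2·9 = 18 ≡ 1, so λ ≡ 1·9 ≡ 9.
  x = λ² - 8 - 8 = 81 - 16 ≡ 14; y = λ·(8 - 14) - 1 ≡ 13. → (14, 13)
3P: (14, 13) + (8, 1). λ = (1 - 13)/(8 - 14) ≡ 5/11 mod 17. 11⁻¹ ≡ 14 (mod 17), so λ ≡ 2.
  x = λ² - 14 - 8 = 4 - 22 ≡ 16; y = λ·(14 - 16) - 13 ≡ 0. → (16, 0)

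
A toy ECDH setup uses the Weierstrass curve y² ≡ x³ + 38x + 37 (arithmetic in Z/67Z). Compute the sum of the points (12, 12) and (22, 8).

(12, 12) + (22, 8). λ = (8 - 12)/(22 - 12) ≡ 63/10 mod 67. 10⁻¹ ≡ 47 (mod 67), so λ ≡ 13.
  x = λ² - 12 - 22 = 169 - 34 ≡ 1; y = λ·(12 - 1) - 12 ≡ 64. → (1, 64)

(1, 64)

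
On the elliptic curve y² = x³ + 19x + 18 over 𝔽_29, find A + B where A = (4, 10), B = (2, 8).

(24, 28)

(4, 10) + (2, 8). λ = (8 - 10)/(2 - 4) ≡ 27/27 mod 29. 27⁻¹ ≡ 14 (mod 29), so λ ≡ 1.
  x = λ² - 4 - 2 = 1 - 6 ≡ 24; y = λ·(4 - 24) - 10 ≡ 28. → (24, 28)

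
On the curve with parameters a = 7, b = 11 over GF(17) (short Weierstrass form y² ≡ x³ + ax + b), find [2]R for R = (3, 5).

(11, 12)

tangent at (3, 5): λ = (3·3² + 7)/(2·5) ≡ 0/10. 10⁻¹ ≡ 12 (mod 17), so λ ≡ 0·12 ≡ 0.
  x = λ² - 3 - 3 = 0 - 6 ≡ 11; y = λ·(3 - 11) - 5 ≡ 12. → (11, 12)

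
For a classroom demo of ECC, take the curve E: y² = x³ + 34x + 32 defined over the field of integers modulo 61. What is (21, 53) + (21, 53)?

(53, 38)

tangent at (21, 53): λ = (3·21² + 34)/(2·53) ≡ 15/45. 45⁻¹ ≡ 19 (mod 61), so λ ≡ 15·19 ≡ 41.
  x = λ² - 21 - 21 = 1681 - 42 ≡ 53; y = λ·(21 - 53) - 53 ≡ 38. → (53, 38)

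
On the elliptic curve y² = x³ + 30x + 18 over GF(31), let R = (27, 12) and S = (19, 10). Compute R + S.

(27, 12) + (19, 10). λ = (10 - 12)/(19 - 27) ≡ 29/23 mod 31. 23⁻¹ ≡ 27 (mod 31), so λ ≡ 8.
  x = λ² - 27 - 19 = 64 - 46 ≡ 18; y = λ·(27 - 18) - 12 ≡ 29. → (18, 29)

(18, 29)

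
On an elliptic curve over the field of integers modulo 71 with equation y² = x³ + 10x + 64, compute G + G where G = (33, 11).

(23, 65)

tangent at (33, 11): λ = (3·33² + 10)/(2·11) ≡ 11/22. 22⁻¹ ≡ 42 (mod 71), so λ ≡ 11·42 ≡ 36.
  x = λ² - 33 - 33 = 1296 - 66 ≡ 23; y = λ·(33 - 23) - 11 ≡ 65. → (23, 65)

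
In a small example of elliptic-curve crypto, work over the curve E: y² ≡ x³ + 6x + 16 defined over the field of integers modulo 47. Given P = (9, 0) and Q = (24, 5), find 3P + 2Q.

(16, 5)

First 3P:
Repeated addition: build up to 3P.
2P: (9, 0) + (9, 0): same x and y₁ ≡ -y₂, so the sum is ∞.
3P: ∞ + (9, 0) = (9, 0) (identity).
3P = (9, 0).
Next 2Q:
Repeated addition: build up to 2Q.
2Q: tangent at (24, 5): λ = (3·24² + 6)/(2·5) ≡ 42/10. 10⁻¹ ≡ 33 (mod 47) since 10·33 = 330 ≡ 1, so λ ≡ 42·33 ≡ 23.
  x = λ² - 24 - 24 = 529 - 48 ≡ 11; y = λ·(24 - 11) - 5 ≡ 12. → (11, 12)
2Q = (11, 12).
Finally 3P + 2Q:
(9, 0) + (11, 12). λ = (12 - 0)/(11 - 9) ≡ 12/2 mod 47. 2⁻¹ ≡ 24 (mod 47) since 2·24 = 48 ≡ 1, so λ ≡ 6.
  x = λ² - 9 - 11 = 36 - 20 ≡ 16; y = λ·(9 - 16) - 0 ≡ 5. → (16, 5)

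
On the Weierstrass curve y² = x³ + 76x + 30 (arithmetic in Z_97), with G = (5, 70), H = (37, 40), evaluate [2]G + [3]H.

(81, 76)

First 2G:
Repeated addition: build up to 2G.
2G: tangent at (5, 70): λ = (3·5² + 76)/(2·70) ≡ 54/43. 43⁻¹ ≡ 88 (mod 97), so λ ≡ 54·88 ≡ 96.
  x = λ² - 5 - 5 = 9216 - 10 ≡ 88; y = λ·(5 - 88) - 70 ≡ 13. → (88, 13)
2G = (88, 13).
Next 3H:
Repeated addition: build up to 3H.
2H: tangent at (37, 40): λ = (3·37² + 76)/(2·40) ≡ 12/80. 80⁻¹ ≡ 57 (mod 97), so λ ≡ 12·57 ≡ 5.
  x = λ² - 37 - 37 = 25 - 74 ≡ 48; y = λ·(37 - 48) - 40 ≡ 2. → (48, 2)
3H: (48, 2) + (37, 40). λ = (40 - 2)/(37 - 48) ≡ 38/86 mod 97. 86⁻¹ ≡ 44 (mod 97), so λ ≡ 23.
  x = λ² - 48 - 37 = 529 - 85 ≡ 56; y = λ·(48 - 56) - 2 ≡ 8. → (56, 8)
3H = (56, 8).
Finally 2G + 3H:
(88, 13) + (56, 8). λ = (8 - 13)/(56 - 88) ≡ 92/65 mod 97. 65⁻¹ ≡ 3 (mod 97), so λ ≡ 82.
  x = λ² - 88 - 56 = 6724 - 144 ≡ 81; y = λ·(88 - 81) - 13 ≡ 76. → (81, 76)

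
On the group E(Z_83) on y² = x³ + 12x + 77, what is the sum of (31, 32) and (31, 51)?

O

The two points share x = 31 and their y-coordinates satisfy 32 + 51 ≡ 0 (mod 83), so they are inverses. Their sum is 𝒪.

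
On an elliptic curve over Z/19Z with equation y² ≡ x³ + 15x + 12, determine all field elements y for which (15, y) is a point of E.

x³ + 15x + 12 = 3612 ≡ 2 (mod 19).
2 is a non-residue mod 19; no y exists.

none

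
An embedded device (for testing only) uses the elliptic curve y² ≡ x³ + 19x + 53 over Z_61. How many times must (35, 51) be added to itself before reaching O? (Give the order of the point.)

2P: tangent at (35, 51): λ = (3·35² + 19)/(2·51) ≡ 34/41. 41⁻¹ ≡ 3 (mod 61) since 41·3 = 123 ≡ 1, so λ ≡ 34·3 ≡ 41.
  x = λ² - 35 - 35 = 1681 - 70 ≡ 25; y = λ·(35 - 25) - 51 ≡ 54. → (25, 54)
3P: (25, 54) + (35, 51). λ = (51 - 54)/(35 - 25) ≡ 58/10 mod 61. 10⁻¹ ≡ 55 (mod 61) since 10·55 = 550 ≡ 1, so λ ≡ 18.
  x = λ² - 25 - 35 = 324 - 60 ≡ 20; y = λ·(25 - 20) - 54 ≡ 36. → (20, 36)
4P: (20, 36) + (35, 51). λ = (51 - 36)/(35 - 20) ≡ 15/15 mod 61. 15⁻¹ ≡ 57 (mod 61) since 15·57 = 855 ≡ 1, so λ ≡ 1.
  x = λ² - 20 - 35 = 1 - 55 ≡ 7; y = λ·(20 - 7) - 36 ≡ 38. → (7, 38)
5P: (7, 38) + (35, 51). λ = (51 - 38)/(35 - 7) ≡ 13/28 mod 61. 28⁻¹ ≡ 24 (mod 61), so λ ≡ 7.
  x = λ² - 7 - 35 = 49 - 42 ≡ 7; y = λ·(7 - 7) - 38 ≡ 23. → (7, 23)
6P: (7, 23) + (35, 51). λ = (51 - 23)/(35 - 7) ≡ 28/28 mod 61. 28⁻¹ ≡ 24 (mod 61) since 28·24 = 672 ≡ 1, so λ ≡ 1.
  x = λ² - 7 - 35 = 1 - 42 ≡ 20; y = λ·(7 - 20) - 23 ≡ 25. → (20, 25)
7P: (20, 25) + (35, 51). λ = (51 - 25)/(35 - 20) ≡ 26/15 mod 61. 15⁻¹ ≡ 57 (mod 61), so λ ≡ 18.
  x = λ² - 20 - 35 = 324 - 55 ≡ 25; y = λ·(20 - 25) - 25 ≡ 7. → (25, 7)
8P: (25, 7) + (35, 51). λ = (51 - 7)/(35 - 25) ≡ 44/10 mod 61. 10⁻¹ ≡ 55 (mod 61) since 10·55 = 550 ≡ 1, so λ ≡ 41.
  x = λ² - 25 - 35 = 1681 - 60 ≡ 35; y = λ·(25 - 35) - 7 ≡ 10. → (35, 10)
9P: (35, 10) + (35, 51): same x and y₁ ≡ -y₂, so the sum is O.
9P = O, so the order is 9.

9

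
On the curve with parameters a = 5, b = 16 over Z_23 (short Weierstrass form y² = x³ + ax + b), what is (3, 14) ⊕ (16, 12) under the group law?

(16, 11)

(3, 14) + (16, 12). λ = (12 - 14)/(16 - 3) ≡ 21/13 mod 23. 13⁻¹ ≡ 16 (mod 23) since 13·16 = 208 ≡ 1, so λ ≡ 14.
  x = λ² - 3 - 16 = 196 - 19 ≡ 16; y = λ·(3 - 16) - 14 ≡ 11. → (16, 11)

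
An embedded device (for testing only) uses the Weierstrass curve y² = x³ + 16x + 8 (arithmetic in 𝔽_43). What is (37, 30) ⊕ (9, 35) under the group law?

(21, 4)

(37, 30) + (9, 35). λ = (35 - 30)/(9 - 37) ≡ 5/15 mod 43. 15⁻¹ ≡ 23 (mod 43) since 15·23 = 345 ≡ 1, so λ ≡ 29.
  x = λ² - 37 - 9 = 841 - 46 ≡ 21; y = λ·(37 - 21) - 30 ≡ 4. → (21, 4)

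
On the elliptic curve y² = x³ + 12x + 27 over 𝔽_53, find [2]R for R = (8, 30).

tangent at (8, 30): λ = (3·8² + 12)/(2·30) ≡ 45/7. 7⁻¹ ≡ 38 (mod 53) since 7·38 = 266 ≡ 1, so λ ≡ 45·38 ≡ 14.
  x = λ² - 8 - 8 = 196 - 16 ≡ 21; y = λ·(8 - 21) - 30 ≡ 0. → (21, 0)

(21, 0)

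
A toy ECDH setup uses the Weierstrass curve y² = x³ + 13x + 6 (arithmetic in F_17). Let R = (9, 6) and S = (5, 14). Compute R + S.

(9, 6) + (5, 14). λ = (14 - 6)/(5 - 9) ≡ 8/13 mod 17. 13⁻¹ ≡ 4 (mod 17) since 13·4 = 52 ≡ 1, so λ ≡ 15.
  x = λ² - 9 - 5 = 225 - 14 ≡ 7; y = λ·(9 - 7) - 6 ≡ 7. → (7, 7)

(7, 7)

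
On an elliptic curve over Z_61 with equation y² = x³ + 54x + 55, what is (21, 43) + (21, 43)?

(60, 0)

tangent at (21, 43): λ = (3·21² + 54)/(2·43) ≡ 35/25. 25⁻¹ ≡ 22 (mod 61), so λ ≡ 35·22 ≡ 38.
  x = λ² - 21 - 21 = 1444 - 42 ≡ 60; y = λ·(21 - 60) - 43 ≡ 0. → (60, 0)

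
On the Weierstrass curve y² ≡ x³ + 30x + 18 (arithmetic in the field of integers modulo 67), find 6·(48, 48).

(18, 62)

Write G = (48, 48).
Double-and-add on 6 = (110)₂. Start with G = (48, 48) for the leading 1-bit.
double: tangent at (48, 48): λ = (3·48² + 30)/(2·48) ≡ 41/29. 29⁻¹ ≡ 37 (mod 67), so λ ≡ 41·37 ≡ 43.
  x = λ² - 48 - 48 = 1849 - 96 ≡ 11; y = λ·(48 - 11) - 48 ≡ 2. → (11, 2)
add G: (11, 2) + (48, 48). λ = (48 - 2)/(48 - 11) ≡ 46/37 mod 67. 37⁻¹ ≡ 29 (mod 67), so λ ≡ 61.
  x = λ² - 11 - 48 = 3721 - 59 ≡ 44; y = λ·(11 - 44) - 2 ≡ 62. → (44, 62)
double: tangent at (44, 62): λ = (3·44² + 30)/(2·62) ≡ 9/57. 57⁻¹ ≡ 20 (mod 67), so λ ≡ 9·20 ≡ 46.
  x = λ² - 44 - 44 = 2116 - 88 ≡ 18; y = λ·(44 - 18) - 62 ≡ 62. → (18, 62)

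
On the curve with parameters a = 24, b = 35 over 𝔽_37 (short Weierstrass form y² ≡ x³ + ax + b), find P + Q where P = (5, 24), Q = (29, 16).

(5, 24) + (29, 16). λ = (16 - 24)/(29 - 5) ≡ 29/24 mod 37. 24⁻¹ ≡ 17 (mod 37), so λ ≡ 12.
  x = λ² - 5 - 29 = 144 - 34 ≡ 36; y = λ·(5 - 36) - 24 ≡ 11. → (36, 11)

(36, 11)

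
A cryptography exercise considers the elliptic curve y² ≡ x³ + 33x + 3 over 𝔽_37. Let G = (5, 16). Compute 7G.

(2, 15)

Double-and-add on 7 = (111)₂. Start with G = (5, 16) for the leading 1-bit.
double: tangent at (5, 16): λ = (3·5² + 33)/(2·16) ≡ 34/32. 32⁻¹ ≡ 22 (mod 37), so λ ≡ 34·22 ≡ 8.
  x = λ² - 5 - 5 = 64 - 10 ≡ 17; y = λ·(5 - 17) - 16 ≡ 36. → (17, 36)
add G: (17, 36) + (5, 16). λ = (16 - 36)/(5 - 17) ≡ 17/25 mod 37. 25⁻¹ ≡ 3 (mod 37) since 25·3 = 75 ≡ 1, so λ ≡ 14.
  x = λ² - 17 - 5 = 196 - 22 ≡ 26; y = λ·(17 - 26) - 36 ≡ 23. → (26, 23)
double: tangent at (26, 23): λ = (3·26² + 33)/(2·23) ≡ 26/9. 9⁻¹ ≡ 33 (mod 37), so λ ≡ 26·33 ≡ 7.
  x = λ² - 26 - 26 = 49 - 52 ≡ 34; y = λ·(26 - 34) - 23 ≡ 32. → (34, 32)
add G: (34, 32) + (5, 16). λ = (16 - 32)/(5 - 34) ≡ 21/8 mod 37. 8⁻¹ ≡ 14 (mod 37), so λ ≡ 35.
  x = λ² - 34 - 5 = 1225 - 39 ≡ 2; y = λ·(34 - 2) - 32 ≡ 15. → (2, 15)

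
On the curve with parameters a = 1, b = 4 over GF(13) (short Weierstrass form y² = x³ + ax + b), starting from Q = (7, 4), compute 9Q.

(0, 2)

Repeated addition: build up to 9Q.
2Q: tangent at (7, 4): λ = (3·7² + 1)/(2·4) ≡ 5/8. 8⁻¹ ≡ 5 (mod 13), so λ ≡ 5·5 ≡ 12.
  x = λ² - 7 - 7 = 144 - 14 ≡ 0; y = λ·(7 - 0) - 4 ≡ 2. → (0, 2)
3Q: (0, 2) + (7, 4). λ = (4 - 2)/(7 - 0) ≡ 2/7 mod 13. 7⁻¹ ≡ 2 (mod 13) since 7·2 = 14 ≡ 1, so λ ≡ 4.
  x = λ² - 0 - 7 = 16 - 7 ≡ 9; y = λ·(0 - 9) - 2 ≡ 1. → (9, 1)
4Q: (9, 1) + (7, 4). λ = (4 - 1)/(7 - 9) ≡ 3/11 mod 13. 11⁻¹ ≡ 6 (mod 13), so λ ≡ 5.
  x = λ² - 9 - 7 = 25 - 16 ≡ 9; y = λ·(9 - 9) - 1 ≡ 12. → (9, 12)
5Q: (9, 12) + (7, 4). λ = (4 - 12)/(7 - 9) ≡ 5/11 mod 13. 11⁻¹ ≡ 6 (mod 13), so λ ≡ 4.
  x = λ² - 9 - 7 = 16 - 16 ≡ 0; y = λ·(9 - 0) - 12 ≡ 11. → (0, 11)
6Q: (0, 11) + (7, 4). λ = (4 - 11)/(7 - 0) ≡ 6/7 mod 13. 7⁻¹ ≡ 2 (mod 13) since 7·2 = 14 ≡ 1, so λ ≡ 12.
  x = λ² - 0 - 7 = 144 - 7 ≡ 7; y = λ·(0 - 7) - 11 ≡ 9. → (7, 9)
7Q: (7, 9) + (7, 4): same x and y₁ ≡ -y₂, so the sum is O.
8Q: O + (7, 4) = (7, 4) (identity).
9Q: tangent at (7, 4): λ = (3·7² + 1)/(2·4) ≡ 5/8. 8⁻¹ ≡ 5 (mod 13) since 8·5 = 40 ≡ 1, so λ ≡ 5·5 ≡ 12.
  x = λ² - 7 - 7 = 144 - 14 ≡ 0; y = λ·(7 - 0) - 4 ≡ 2. → (0, 2)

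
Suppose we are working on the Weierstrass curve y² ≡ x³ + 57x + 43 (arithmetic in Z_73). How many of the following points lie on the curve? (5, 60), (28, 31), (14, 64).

2

(5, 60): 60² ≡ 23, rhs ≡ 15 → off.
(28, 31): 31² ≡ 12, rhs ≡ 12 → on.
(14, 64): 64² ≡ 8, rhs ≡ 8 → on.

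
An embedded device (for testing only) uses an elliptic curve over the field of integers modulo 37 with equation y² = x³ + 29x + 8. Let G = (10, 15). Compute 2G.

(6, 19)

tangent at (10, 15): λ = (3·10² + 29)/(2·15) ≡ 33/30. 30⁻¹ ≡ 21 (mod 37), so λ ≡ 33·21 ≡ 27.
  x = λ² - 10 - 10 = 729 - 20 ≡ 6; y = λ·(10 - 6) - 15 ≡ 19. → (6, 19)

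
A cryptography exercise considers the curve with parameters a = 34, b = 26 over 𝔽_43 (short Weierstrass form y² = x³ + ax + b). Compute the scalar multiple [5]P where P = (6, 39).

Double-and-add on 5 = (101)₂. Start with P = (6, 39) for the leading 1-bit.
double: tangent at (6, 39): λ = (3·6² + 34)/(2·39) ≡ 13/35. 35⁻¹ ≡ 16 (mod 43) since 35·16 = 560 ≡ 1, so λ ≡ 13·16 ≡ 36.
  x = λ² - 6 - 6 = 1296 - 12 ≡ 37; y = λ·(6 - 37) - 39 ≡ 6. → (37, 6)
double: tangent at (37, 6): λ = (3·37² + 34)/(2·6) ≡ 13/12. 12⁻¹ ≡ 18 (mod 43), so λ ≡ 13·18 ≡ 19.
  x = λ² - 37 - 37 = 361 - 74 ≡ 29; y = λ·(37 - 29) - 6 ≡ 17. → (29, 17)
add P: (29, 17) + (6, 39). λ = (39 - 17)/(6 - 29) ≡ 22/20 mod 43. 20⁻¹ ≡ 28 (mod 43) since 20·28 = 560 ≡ 1, so λ ≡ 14.
  x = λ² - 29 - 6 = 196 - 35 ≡ 32; y = λ·(29 - 32) - 17 ≡ 27. → (32, 27)

(32, 27)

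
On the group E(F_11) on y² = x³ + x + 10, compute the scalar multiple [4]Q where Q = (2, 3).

(2, 8)

Repeated addition: build up to 4Q.
2Q: tangent at (2, 3): λ = (3·2² + 1)/(2·3) ≡ 2/6. 6⁻¹ ≡ 2 (mod 11), so λ ≡ 2·2 ≡ 4.
  x = λ² - 2 - 2 = 16 - 4 ≡ 1; y = λ·(2 - 1) - 3 ≡ 1. → (1, 1)
3Q: (1, 1) + (2, 3). λ = (3 - 1)/(2 - 1) ≡ 2/1 mod 11. 1⁻¹ ≡ 1 (mod 11), so λ ≡ 2.
  x = λ² - 1 - 2 = 4 - 3 ≡ 1; y = λ·(1 - 1) - 1 ≡ 10. → (1, 10)
4Q: (1, 10) + (2, 3). λ = (3 - 10)/(2 - 1) ≡ 4/1 mod 11. 1⁻¹ ≡ 1 (mod 11) since 1·1 = 1 ≡ 1, so λ ≡ 4.
  x = λ² - 1 - 2 = 16 - 3 ≡ 2; y = λ·(1 - 2) - 10 ≡ 8. → (2, 8)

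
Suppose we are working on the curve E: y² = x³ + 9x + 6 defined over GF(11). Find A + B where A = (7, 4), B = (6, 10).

(7, 4) + (6, 10). λ = (10 - 4)/(6 - 7) ≡ 6/10 mod 11. 10⁻¹ ≡ 10 (mod 11), so λ ≡ 5.
  x = λ² - 7 - 6 = 25 - 13 ≡ 1; y = λ·(7 - 1) - 4 ≡ 4. → (1, 4)

(1, 4)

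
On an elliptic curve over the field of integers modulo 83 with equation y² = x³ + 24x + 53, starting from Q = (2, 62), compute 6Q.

(76, 17)

Repeated addition: build up to 6Q.
2Q: tangent at (2, 62): λ = (3·2² + 24)/(2·62) ≡ 36/41. 41⁻¹ ≡ 81 (mod 83), so λ ≡ 36·81 ≡ 11.
  x = λ² - 2 - 2 = 121 - 4 ≡ 34; y = λ·(2 - 34) - 62 ≡ 1. → (34, 1)
3Q: (34, 1) + (2, 62). λ = (62 - 1)/(2 - 34) ≡ 61/51 mod 83. 51⁻¹ ≡ 70 (mod 83), so λ ≡ 37.
  x = λ² - 34 - 2 = 1369 - 36 ≡ 5; y = λ·(34 - 5) - 1 ≡ 76. → (5, 76)
4Q: (5, 76) + (2, 62). λ = (62 - 76)/(2 - 5) ≡ 69/80 mod 83. 80⁻¹ ≡ 55 (mod 83) since 80·55 = 4400 ≡ 1, so λ ≡ 60.
  x = λ² - 5 - 2 = 3600 - 7 ≡ 24; y = λ·(5 - 24) - 76 ≡ 29. → (24, 29)
5Q: (24, 29) + (2, 62). λ = (62 - 29)/(2 - 24) ≡ 33/61 mod 83. 61⁻¹ ≡ 49 (mod 83) since 61·49 = 2989 ≡ 1, so λ ≡ 40.
  x = λ² - 24 - 2 = 1600 - 26 ≡ 80; y = λ·(24 - 80) - 29 ≡ 55. → (80, 55)
6Q: (80, 55) + (2, 62). λ = (62 - 55)/(2 - 80) ≡ 7/5 mod 83. 5⁻¹ ≡ 50 (mod 83), so λ ≡ 18.
  x = λ² - 80 - 2 = 324 - 82 ≡ 76; y = λ·(80 - 76) - 55 ≡ 17. → (76, 17)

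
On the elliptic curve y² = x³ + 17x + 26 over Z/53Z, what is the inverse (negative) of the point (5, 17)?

-(5, 17) = (5, -17 mod 53) = (5, 36).

(5, 36)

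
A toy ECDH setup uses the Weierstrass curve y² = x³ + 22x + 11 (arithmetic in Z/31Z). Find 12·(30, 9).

Write P = (30, 9).
Repeated addition: build up to 12P.
2P: tangent at (30, 9): λ = (3·30² + 22)/(2·9) ≡ 25/18. 18⁻¹ ≡ 19 (mod 31), so λ ≡ 25·19 ≡ 10.
  x = λ² - 30 - 30 = 100 - 60 ≡ 9; y = λ·(30 - 9) - 9 ≡ 15. → (9, 15)
3P: (9, 15) + (30, 9). λ = (9 - 15)/(30 - 9) ≡ 25/21 mod 31. 21⁻¹ ≡ 3 (mod 31), so λ ≡ 13.
  x = λ² - 9 - 30 = 169 - 39 ≡ 6; y = λ·(9 - 6) - 15 ≡ 24. → (6, 24)
4P: (6, 24) + (30, 9). λ = (9 - 24)/(30 - 6) ≡ 16/24 mod 31. 24⁻¹ ≡ 22 (mod 31), so λ ≡ 11.
  x = λ² - 6 - 30 = 121 - 36 ≡ 23; y = λ·(6 - 23) - 24 ≡ 6. → (23, 6)
5P: (23, 6) + (30, 9). λ = (9 - 6)/(30 - 23) ≡ 3/7 mod 31. 7⁻¹ ≡ 9 (mod 31), so λ ≡ 27.
  x = λ² - 23 - 30 = 729 - 53 ≡ 25; y = λ·(23 - 25) - 6 ≡ 2. → (25, 2)
6P: (25, 2) + (30, 9). λ = (9 - 2)/(30 - 25) ≡ 7/5 mod 31. 5⁻¹ ≡ 25 (mod 31), so λ ≡ 20.
  x = λ² - 25 - 30 = 400 - 55 ≡ 4; y = λ·(25 - 4) - 2 ≡ 15. → (4, 15)
7P: (4, 15) + (30, 9). λ = (9 - 15)/(30 - 4) ≡ 25/26 mod 31. 26⁻¹ ≡ 6 (mod 31) since 26·6 = 156 ≡ 1, so λ ≡ 26.
  x = λ² - 4 - 30 = 676 - 34 ≡ 22; y = λ·(4 - 22) - 15 ≡ 13. → (22, 13)
8P: (22, 13) + (30, 9). λ = (9 - 13)/(30 - 22) ≡ 27/8 mod 31. 8⁻¹ ≡ 4 (mod 31) since 8·4 = 32 ≡ 1, so λ ≡ 15.
  x = λ² - 22 - 30 = 225 - 52 ≡ 18; y = λ·(22 - 18) - 13 ≡ 16. → (18, 16)
9P: (18, 16) + (30, 9). λ = (9 - 16)/(30 - 18) ≡ 24/12 mod 31. 12⁻¹ ≡ 13 (mod 31) since 12·13 = 156 ≡ 1, so λ ≡ 2.
  x = λ² - 18 - 30 = 4 - 48 ≡ 18; y = λ·(18 - 18) - 16 ≡ 15. → (18, 15)
10P: (18, 15) + (30, 9). λ = (9 - 15)/(30 - 18) ≡ 25/12 mod 31. 12⁻¹ ≡ 13 (mod 31), so λ ≡ 15.
  x = λ² - 18 - 30 = 225 - 48 ≡ 22; y = λ·(18 - 22) - 15 ≡ 18. → (22, 18)
11P: (22, 18) + (30, 9). λ = (9 - 18)/(30 - 22) ≡ 22/8 mod 31. 8⁻¹ ≡ 4 (mod 31) since 8·4 = 32 ≡ 1, so λ ≡ 26.
  x = λ² - 22 - 30 = 676 - 52 ≡ 4; y = λ·(22 - 4) - 18 ≡ 16. → (4, 16)
12P: (4, 16) + (30, 9). λ = (9 - 16)/(30 - 4) ≡ 24/26 mod 31. 26⁻¹ ≡ 6 (mod 31) since 26·6 = 156 ≡ 1, so λ ≡ 20.
  x = λ² - 4 - 30 = 400 - 34 ≡ 25; y = λ·(4 - 25) - 16 ≡ 29. → (25, 29)

(25, 29)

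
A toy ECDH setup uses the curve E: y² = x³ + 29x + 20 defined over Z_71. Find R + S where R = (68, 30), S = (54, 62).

(60, 43)

(68, 30) + (54, 62). λ = (62 - 30)/(54 - 68) ≡ 32/57 mod 71. 57⁻¹ ≡ 5 (mod 71), so λ ≡ 18.
  x = λ² - 68 - 54 = 324 - 122 ≡ 60; y = λ·(68 - 60) - 30 ≡ 43. → (60, 43)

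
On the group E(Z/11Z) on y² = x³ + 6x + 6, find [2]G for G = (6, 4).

(2, 9)

tangent at (6, 4): λ = (3·6² + 6)/(2·4) ≡ 4/8. 8⁻¹ ≡ 7 (mod 11), so λ ≡ 4·7 ≡ 6.
  x = λ² - 6 - 6 = 36 - 12 ≡ 2; y = λ·(6 - 2) - 4 ≡ 9. → (2, 9)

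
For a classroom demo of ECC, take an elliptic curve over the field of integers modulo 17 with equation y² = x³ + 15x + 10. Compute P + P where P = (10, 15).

tangent at (10, 15): λ = (3·10² + 15)/(2·15) ≡ 9/13. 13⁻¹ ≡ 4 (mod 17), so λ ≡ 9·4 ≡ 2.
  x = λ² - 10 - 10 = 4 - 20 ≡ 1; y = λ·(10 - 1) - 15 ≡ 3. → (1, 3)

(1, 3)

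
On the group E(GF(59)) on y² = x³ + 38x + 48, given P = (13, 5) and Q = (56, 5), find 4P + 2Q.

(45, 31)

First 4P:
Double-and-add on 4 = (100)₂. Start with P = (13, 5) for the leading 1-bit.
double: tangent at (13, 5): λ = (3·13² + 38)/(2·5) ≡ 14/10. 10⁻¹ ≡ 6 (mod 59), so λ ≡ 14·6 ≡ 25.
  x = λ² - 13 - 13 = 625 - 26 ≡ 9; y = λ·(13 - 9) - 5 ≡ 36. → (9, 36)
double: tangent at (9, 36): λ = (3·9² + 38)/(2·36) ≡ 45/13. 13⁻¹ ≡ 50 (mod 59) since 13·50 = 650 ≡ 1, so λ ≡ 45·50 ≡ 8.
  x = λ² - 9 - 9 = 64 - 18 ≡ 46; y = λ·(9 - 46) - 36 ≡ 22. → (46, 22)
4P = (46, 22).
Next 2Q:
Repeated addition: build up to 2Q.
2Q: tangent at (56, 5): λ = (3·56² + 38)/(2·5) ≡ 6/10. 10⁻¹ ≡ 6 (mod 59) since 10·6 = 60 ≡ 1, so λ ≡ 6·6 ≡ 36.
  x = λ² - 56 - 56 = 1296 - 112 ≡ 4; y = λ·(56 - 4) - 5 ≡ 38. → (4, 38)
2Q = (4, 38).
Finally 4P + 2Q:
(46, 22) + (4, 38). λ = (38 - 22)/(4 - 46) ≡ 16/17 mod 59. 17⁻¹ ≡ 7 (mod 59) since 17·7 = 119 ≡ 1, so λ ≡ 53.
  x = λ² - 46 - 4 = 2809 - 50 ≡ 45; y = λ·(46 - 45) - 22 ≡ 31. → (45, 31)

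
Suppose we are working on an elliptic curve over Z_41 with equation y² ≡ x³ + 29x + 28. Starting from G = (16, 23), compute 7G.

(15, 36)

Repeated addition: build up to 7G.
2G: tangent at (16, 23): λ = (3·16² + 29)/(2·23) ≡ 18/5. 5⁻¹ ≡ 33 (mod 41) since 5·33 = 165 ≡ 1, so λ ≡ 18·33 ≡ 20.
  x = λ² - 16 - 16 = 400 - 32 ≡ 40; y = λ·(16 - 40) - 23 ≡ 30. → (40, 30)
3G: (40, 30) + (16, 23). λ = (23 - 30)/(16 - 40) ≡ 34/17 mod 41. 17⁻¹ ≡ 29 (mod 41), so λ ≡ 2.
  x = λ² - 40 - 16 = 4 - 56 ≡ 30; y = λ·(40 - 30) - 30 ≡ 31. → (30, 31)
4G: (30, 31) + (16, 23). λ = (23 - 31)/(16 - 30) ≡ 33/27 mod 41. 27⁻¹ ≡ 38 (mod 41) since 27·38 = 1026 ≡ 1, so λ ≡ 24.
  x = λ² - 30 - 16 = 576 - 46 ≡ 38; y = λ·(30 - 38) - 31 ≡ 23. → (38, 23)
5G: (38, 23) + (16, 23). λ = (23 - 23)/(16 - 38) ≡ 0/19 mod 41. 19⁻¹ ≡ 13 (mod 41) since 19·13 = 247 ≡ 1, so λ ≡ 0.
  x = λ² - 38 - 16 = 0 - 54 ≡ 28; y = λ·(38 - 28) - 23 ≡ 18. → (28, 18)
6G: (28, 18) + (16, 23). λ = (23 - 18)/(16 - 28) ≡ 5/29 mod 41. 29⁻¹ ≡ 17 (mod 41), so λ ≡ 3.
  x = λ² - 28 - 16 = 9 - 44 ≡ 6; y = λ·(28 - 6) - 18 ≡ 7. → (6, 7)
7G: (6, 7) + (16, 23). λ = (23 - 7)/(16 - 6) ≡ 16/10 mod 41. 10⁻¹ ≡ 37 (mod 41) since 10·37 = 370 ≡ 1, so λ ≡ 18.
  x = λ² - 6 - 16 = 324 - 22 ≡ 15; y = λ·(6 - 15) - 7 ≡ 36. → (15, 36)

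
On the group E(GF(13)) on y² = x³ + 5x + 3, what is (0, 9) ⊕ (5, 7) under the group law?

(0, 9) + (5, 7). λ = (7 - 9)/(5 - 0) ≡ 11/5 mod 13. 5⁻¹ ≡ 8 (mod 13), so λ ≡ 10.
  x = λ² - 0 - 5 = 100 - 5 ≡ 4; y = λ·(0 - 4) - 9 ≡ 3. → (4, 3)

(4, 3)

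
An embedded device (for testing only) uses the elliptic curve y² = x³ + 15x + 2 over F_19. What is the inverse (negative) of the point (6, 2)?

(6, 17)

-(6, 2) = (6, -2 mod 19) = (6, 17).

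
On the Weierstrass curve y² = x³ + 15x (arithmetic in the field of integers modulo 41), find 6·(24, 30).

(16, 21)

Write P = (24, 30).
Repeated addition: build up to 6P.
2P: tangent at (24, 30): λ = (3·24² + 15)/(2·30) ≡ 21/19. 19⁻¹ ≡ 13 (mod 41), so λ ≡ 21·13 ≡ 27.
  x = λ² - 24 - 24 = 729 - 48 ≡ 25; y = λ·(24 - 25) - 30 ≡ 25. → (25, 25)
3P: (25, 25) + (24, 30). λ = (30 - 25)/(24 - 25) ≡ 5/40 mod 41. 40⁻¹ ≡ 40 (mod 41), so λ ≡ 36.
  x = λ² - 25 - 24 = 1296 - 49 ≡ 17; y = λ·(25 - 17) - 25 ≡ 17. → (17, 17)
4P: (17, 17) + (24, 30). λ = (30 - 17)/(24 - 17) ≡ 13/7 mod 41. 7⁻¹ ≡ 6 (mod 41), so λ ≡ 37.
  x = λ² - 17 - 24 = 1369 - 41 ≡ 16; y = λ·(17 - 16) - 17 ≡ 20. → (16, 20)
5P: (16, 20) + (24, 30). λ = (30 - 20)/(24 - 16) ≡ 10/8 mod 41. 8⁻¹ ≡ 36 (mod 41), so λ ≡ 32.
  x = λ² - 16 - 24 = 1024 - 40 ≡ 0; y = λ·(16 - 0) - 20 ≡ 0. → (0, 0)
6P: (0, 0) + (24, 30). λ = (30 - 0)/(24 - 0) ≡ 30/24 mod 41. 24⁻¹ ≡ 12 (mod 41), so λ ≡ 32.
  x = λ² - 0 - 24 = 1024 - 24 ≡ 16; y = λ·(0 - 16) - 0 ≡ 21. → (16, 21)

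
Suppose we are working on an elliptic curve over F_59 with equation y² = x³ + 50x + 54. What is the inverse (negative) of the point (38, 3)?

(38, 56)

-(38, 3) = (38, -3 mod 59) = (38, 56).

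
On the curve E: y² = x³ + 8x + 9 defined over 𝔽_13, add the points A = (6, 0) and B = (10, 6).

(6, 0) + (10, 6). λ = (6 - 0)/(10 - 6) ≡ 6/4 mod 13. 4⁻¹ ≡ 10 (mod 13) since 4·10 = 40 ≡ 1, so λ ≡ 8.
  x = λ² - 6 - 10 = 64 - 16 ≡ 9; y = λ·(6 - 9) - 0 ≡ 2. → (9, 2)

(9, 2)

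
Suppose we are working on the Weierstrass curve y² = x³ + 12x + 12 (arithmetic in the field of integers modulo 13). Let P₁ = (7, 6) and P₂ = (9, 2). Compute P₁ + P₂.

(7, 6) + (9, 2). λ = (2 - 6)/(9 - 7) ≡ 9/2 mod 13. 2⁻¹ ≡ 7 (mod 13), so λ ≡ 11.
  x = λ² - 7 - 9 = 121 - 16 ≡ 1; y = λ·(7 - 1) - 6 ≡ 8. → (1, 8)

(1, 8)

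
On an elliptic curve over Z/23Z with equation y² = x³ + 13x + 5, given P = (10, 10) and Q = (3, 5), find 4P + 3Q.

(20, 13)

First 4P:
Double-and-add on 4 = (100)₂. Start with P = (10, 10) for the leading 1-bit.
double: tangent at (10, 10): λ = (3·10² + 13)/(2·10) ≡ 14/20. 20⁻¹ ≡ 15 (mod 23) since 20·15 = 300 ≡ 1, so λ ≡ 14·15 ≡ 3.
  x = λ² - 10 - 10 = 9 - 20 ≡ 12; y = λ·(10 - 12) - 10 ≡ 7. → (12, 7)
double: tangent at (12, 7): λ = (3·12² + 13)/(2·7) ≡ 8/14. 14⁻¹ ≡ 5 (mod 23), so λ ≡ 8·5 ≡ 17.
  x = λ² - 12 - 12 = 289 - 24 ≡ 12; y = λ·(12 - 12) - 7 ≡ 16. → (12, 16)
4P = (12, 16).
Next 3Q:
Repeated addition: build up to 3Q.
2Q: tangent at (3, 5): λ = (3·3² + 13)/(2·5) ≡ 17/10. 10⁻¹ ≡ 7 (mod 23), so λ ≡ 17·7 ≡ 4.
  x = λ² - 3 - 3 = 16 - 6 ≡ 10; y = λ·(3 - 10) - 5 ≡ 13. → (10, 13)
3Q: (10, 13) + (3, 5). λ = (5 - 13)/(3 - 10) ≡ 15/16 mod 23. 16⁻¹ ≡ 13 (mod 23), so λ ≡ 11.
  x = λ² - 10 - 3 = 121 - 13 ≡ 16; y = λ·(10 - 16) - 13 ≡ 13. → (16, 13)
3Q = (16, 13).
Finally 4P + 3Q:
(12, 16) + (16, 13). λ = (13 - 16)/(16 - 12) ≡ 20/4 mod 23. 4⁻¹ ≡ 6 (mod 23), so λ ≡ 5.
  x = λ² - 12 - 16 = 25 - 28 ≡ 20; y = λ·(12 - 20) - 16 ≡ 13. → (20, 13)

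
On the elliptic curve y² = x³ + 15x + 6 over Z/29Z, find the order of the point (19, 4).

2P: tangent at (19, 4): λ = (3·19² + 15)/(2·4) ≡ 25/8. 8⁻¹ ≡ 11 (mod 29), so λ ≡ 25·11 ≡ 14.
  x = λ² - 19 - 19 = 196 - 38 ≡ 13; y = λ·(19 - 13) - 4 ≡ 22. → (13, 22)
3P: (13, 22) + (19, 4). λ = (4 - 22)/(19 - 13) ≡ 11/6 mod 29. 6⁻¹ ≡ 5 (mod 29), so λ ≡ 26.
  x = λ² - 13 - 19 = 676 - 32 ≡ 6; y = λ·(13 - 6) - 22 ≡ 15. → (6, 15)
4P: (6, 15) + (19, 4). λ = (4 - 15)/(19 - 6) ≡ 18/13 mod 29. 13⁻¹ ≡ 9 (mod 29), so λ ≡ 17.
  x = λ² - 6 - 19 = 289 - 25 ≡ 3; y = λ·(6 - 3) - 15 ≡ 7. → (3, 7)
5P: (3, 7) + (19, 4). λ = (4 - 7)/(19 - 3) ≡ 26/16 mod 29. 16⁻¹ ≡ 20 (mod 29), so λ ≡ 27.
  x = λ² - 3 - 19 = 729 - 22 ≡ 11; y = λ·(3 - 11) - 7 ≡ 9. → (11, 9)
6P: (11, 9) + (19, 4). λ = (4 - 9)/(19 - 11) ≡ 24/8 mod 29. 8⁻¹ ≡ 11 (mod 29), so λ ≡ 3.
  x = λ² - 11 - 19 = 9 - 30 ≡ 8; y = λ·(11 - 8) - 9 ≡ 0. → (8, 0)
7P: (8, 0) + (19, 4). λ = (4 - 0)/(19 - 8) ≡ 4/11 mod 29. 11⁻¹ ≡ 8 (mod 29), so λ ≡ 3.
  x = λ² - 8 - 19 = 9 - 27 ≡ 11; y = λ·(8 - 11) - 0 ≡ 20. → (11, 20)
8P: (11, 20) + (19, 4). λ = (4 - 20)/(19 - 11) ≡ 13/8 mod 29. 8⁻¹ ≡ 11 (mod 29) since 8·11 = 88 ≡ 1, so λ ≡ 27.
  x = λ² - 11 - 19 = 729 - 30 ≡ 3; y = λ·(11 - 3) - 20 ≡ 22. → (3, 22)
9P: (3, 22) + (19, 4). λ = (4 - 22)/(19 - 3) ≡ 11/16 mod 29. 16⁻¹ ≡ 20 (mod 29), so λ ≡ 17.
  x = λ² - 3 - 19 = 289 - 22 ≡ 6; y = λ·(3 - 6) - 22 ≡ 14. → (6, 14)
10P: (6, 14) + (19, 4). λ = (4 - 14)/(19 - 6) ≡ 19/13 mod 29. 13⁻¹ ≡ 9 (mod 29), so λ ≡ 26.
  x = λ² - 6 - 19 = 676 - 25 ≡ 13; y = λ·(6 - 13) - 14 ≡ 7. → (13, 7)
11P: (13, 7) + (19, 4). λ = (4 - 7)/(19 - 13) ≡ 26/6 mod 29. 6⁻¹ ≡ 5 (mod 29), so λ ≡ 14.
  x = λ² - 13 - 19 = 196 - 32 ≡ 19; y = λ·(13 - 19) - 7 ≡ 25. → (19, 25)
12P: (19, 25) + (19, 4): same x and y₁ ≡ -y₂, so the sum is 𝒪.
12P = 𝒪, so the order is 12.

12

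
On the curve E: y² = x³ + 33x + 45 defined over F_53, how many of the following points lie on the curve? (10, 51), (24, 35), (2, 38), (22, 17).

(10, 51): 51² ≡ 4, rhs ≡ 50 → off.
(24, 35): 35² ≡ 6, rhs ≡ 33 → off.
(2, 38): 38² ≡ 13, rhs ≡ 13 → on.
(22, 17): 17² ≡ 24, rhs ≡ 24 → on.

2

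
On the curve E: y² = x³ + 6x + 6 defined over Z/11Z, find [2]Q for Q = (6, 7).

(2, 2)

tangent at (6, 7): λ = (3·6² + 6)/(2·7) ≡ 4/3. 3⁻¹ ≡ 4 (mod 11), so λ ≡ 4·4 ≡ 5.
  x = λ² - 6 - 6 = 25 - 12 ≡ 2; y = λ·(6 - 2) - 7 ≡ 2. → (2, 2)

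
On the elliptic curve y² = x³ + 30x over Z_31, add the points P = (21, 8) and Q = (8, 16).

(21, 8) + (8, 16). λ = (16 - 8)/(8 - 21) ≡ 8/18 mod 31. 18⁻¹ ≡ 19 (mod 31), so λ ≡ 28.
  x = λ² - 21 - 8 = 784 - 29 ≡ 11; y = λ·(21 - 11) - 8 ≡ 24. → (11, 24)

(11, 24)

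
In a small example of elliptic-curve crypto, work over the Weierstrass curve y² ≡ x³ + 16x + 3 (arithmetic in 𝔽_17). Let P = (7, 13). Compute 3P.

(2, 14)

Repeated addition: build up to 3P.
2P: tangent at (7, 13): λ = (3·7² + 16)/(2·13) ≡ 10/9. 9⁻¹ ≡ 2 (mod 17) since 9·2 = 18 ≡ 1, so λ ≡ 10·2 ≡ 3.
  x = λ² - 7 - 7 = 9 - 14 ≡ 12; y = λ·(7 - 12) - 13 ≡ 6. → (12, 6)
3P: (12, 6) + (7, 13). λ = (13 - 6)/(7 - 12) ≡ 7/12 mod 17. 12⁻¹ ≡ 10 (mod 17) since 12·10 = 120 ≡ 1, so λ ≡ 2.
  x = λ² - 12 - 7 = 4 - 19 ≡ 2; y = λ·(12 - 2) - 6 ≡ 14. → (2, 14)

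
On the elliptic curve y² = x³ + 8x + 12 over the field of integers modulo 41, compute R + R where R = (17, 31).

tangent at (17, 31): λ = (3·17² + 8)/(2·31) ≡ 14/21. 21⁻¹ ≡ 2 (mod 41) since 21·2 = 42 ≡ 1, so λ ≡ 14·2 ≡ 28.
  x = λ² - 17 - 17 = 784 - 34 ≡ 12; y = λ·(17 - 12) - 31 ≡ 27. → (12, 27)

(12, 27)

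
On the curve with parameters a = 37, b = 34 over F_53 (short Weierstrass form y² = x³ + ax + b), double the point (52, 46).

(8, 10)

tangent at (52, 46): λ = (3·52² + 37)/(2·46) ≡ 40/39. 39⁻¹ ≡ 34 (mod 53) since 39·34 = 1326 ≡ 1, so λ ≡ 40·34 ≡ 35.
  x = λ² - 52 - 52 = 1225 - 104 ≡ 8; y = λ·(52 - 8) - 46 ≡ 10. → (8, 10)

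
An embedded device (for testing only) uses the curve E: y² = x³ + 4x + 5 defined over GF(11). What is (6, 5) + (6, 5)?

(3, 0)

tangent at (6, 5): λ = (3·6² + 4)/(2·5) ≡ 2/10. 10⁻¹ ≡ 10 (mod 11) since 10·10 = 100 ≡ 1, so λ ≡ 2·10 ≡ 9.
  x = λ² - 6 - 6 = 81 - 12 ≡ 3; y = λ·(6 - 3) - 5 ≡ 0. → (3, 0)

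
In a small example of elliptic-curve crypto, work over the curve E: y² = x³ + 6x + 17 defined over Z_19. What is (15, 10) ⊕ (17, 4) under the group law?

(15, 9)

(15, 10) + (17, 4). λ = (4 - 10)/(17 - 15) ≡ 13/2 mod 19. 2⁻¹ ≡ 10 (mod 19), so λ ≡ 16.
  x = λ² - 15 - 17 = 256 - 32 ≡ 15; y = λ·(15 - 15) - 10 ≡ 9. → (15, 9)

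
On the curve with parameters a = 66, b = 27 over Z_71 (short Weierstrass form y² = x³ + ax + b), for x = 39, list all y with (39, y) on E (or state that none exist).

x³ + 66x + 27 = 61920 ≡ 8 (mod 71).
Square roots of 8 mod 71: 24 and 47 (since 24² = 576 ≡ 8).

24, 47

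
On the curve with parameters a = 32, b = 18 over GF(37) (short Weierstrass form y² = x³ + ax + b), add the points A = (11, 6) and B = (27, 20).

(11, 6) + (27, 20). λ = (20 - 6)/(27 - 11) ≡ 14/16 mod 37. 16⁻¹ ≡ 7 (mod 37), so λ ≡ 24.
  x = λ² - 11 - 27 = 576 - 38 ≡ 20; y = λ·(11 - 20) - 6 ≡ 0. → (20, 0)

(20, 0)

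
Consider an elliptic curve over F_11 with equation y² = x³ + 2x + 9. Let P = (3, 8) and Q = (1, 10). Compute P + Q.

(8, 8)

(3, 8) + (1, 10). λ = (10 - 8)/(1 - 3) ≡ 2/9 mod 11. 9⁻¹ ≡ 5 (mod 11), so λ ≡ 10.
  x = λ² - 3 - 1 = 100 - 4 ≡ 8; y = λ·(3 - 8) - 8 ≡ 8. → (8, 8)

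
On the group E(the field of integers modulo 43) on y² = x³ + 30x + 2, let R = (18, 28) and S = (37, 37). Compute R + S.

(13, 40)

(18, 28) + (37, 37). λ = (37 - 28)/(37 - 18) ≡ 9/19 mod 43. 19⁻¹ ≡ 34 (mod 43) since 19·34 = 646 ≡ 1, so λ ≡ 5.
  x = λ² - 18 - 37 = 25 - 55 ≡ 13; y = λ·(18 - 13) - 28 ≡ 40. → (13, 40)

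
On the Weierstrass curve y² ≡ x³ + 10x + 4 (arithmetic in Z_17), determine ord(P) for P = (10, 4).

2P: tangent at (10, 4): λ = (3·10² + 10)/(2·4) ≡ 4/8. 8⁻¹ ≡ 15 (mod 17) since 8·15 = 120 ≡ 1, so λ ≡ 4·15 ≡ 9.
  x = λ² - 10 - 10 = 81 - 20 ≡ 10; y = λ·(10 - 10) - 4 ≡ 13. → (10, 13)
3P: (10, 13) + (10, 4): same x and y₁ ≡ -y₂, so the sum is O.
3P = O, so the order is 3.

3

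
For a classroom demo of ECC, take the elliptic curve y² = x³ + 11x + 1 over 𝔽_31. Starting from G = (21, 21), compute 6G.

(4, 4)

Double-and-add on 6 = (110)₂. Start with G = (21, 21) for the leading 1-bit.
double: tangent at (21, 21): λ = (3·21² + 11)/(2·21) ≡ 1/11. 11⁻¹ ≡ 17 (mod 31), so λ ≡ 1·17 ≡ 17.
  x = λ² - 21 - 21 = 289 - 42 ≡ 30; y = λ·(21 - 30) - 21 ≡ 12. → (30, 12)
add G: (30, 12) + (21, 21). λ = (21 - 12)/(21 - 30) ≡ 9/22 mod 31. 22⁻¹ ≡ 24 (mod 31), so λ ≡ 30.
  x = λ² - 30 - 21 = 900 - 51 ≡ 12; y = λ·(30 - 12) - 12 ≡ 1. → (12, 1)
double: tangent at (12, 1): λ = (3·12² + 11)/(2·1) ≡ 9/2. 2⁻¹ ≡ 16 (mod 31), so λ ≡ 9·16 ≡ 20.
  x = λ² - 12 - 12 = 400 - 24 ≡ 4; y = λ·(12 - 4) - 1 ≡ 4. → (4, 4)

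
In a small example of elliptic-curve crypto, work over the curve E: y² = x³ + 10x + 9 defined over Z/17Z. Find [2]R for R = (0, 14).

tangent at (0, 14): λ = (3·0² + 10)/(2·14) ≡ 10/11. 11⁻¹ ≡ 14 (mod 17), so λ ≡ 10·14 ≡ 4.
  x = λ² - 0 - 0 = 16 - 0 ≡ 16; y = λ·(0 - 16) - 14 ≡ 7. → (16, 7)

(16, 7)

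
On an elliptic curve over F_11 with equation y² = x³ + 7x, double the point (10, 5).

(3, 2)

tangent at (10, 5): λ = (3·10² + 7)/(2·5) ≡ 10/10. 10⁻¹ ≡ 10 (mod 11), so λ ≡ 10·10 ≡ 1.
  x = λ² - 10 - 10 = 1 - 20 ≡ 3; y = λ·(10 - 3) - 5 ≡ 2. → (3, 2)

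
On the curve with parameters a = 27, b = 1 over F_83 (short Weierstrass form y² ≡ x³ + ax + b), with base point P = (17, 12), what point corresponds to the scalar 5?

Repeated addition: build up to 5P.
2P: tangent at (17, 12): λ = (3·17² + 27)/(2·12) ≡ 64/24. 24⁻¹ ≡ 45 (mod 83) since 24·45 = 1080 ≡ 1, so λ ≡ 64·45 ≡ 58.
  x = λ² - 17 - 17 = 3364 - 34 ≡ 10; y = λ·(17 - 10) - 12 ≡ 62. → (10, 62)
3P: (10, 62) + (17, 12). λ = (12 - 62)/(17 - 10) ≡ 33/7 mod 83. 7⁻¹ ≡ 12 (mod 83) since 7·12 = 84 ≡ 1, so λ ≡ 64.
  x = λ² - 10 - 17 = 4096 - 27 ≡ 2; y = λ·(10 - 2) - 62 ≡ 35. → (2, 35)
4P: (2, 35) + (17, 12). λ = (12 - 35)/(17 - 2) ≡ 60/15 mod 83. 15⁻¹ ≡ 72 (mod 83) since 15·72 = 1080 ≡ 1, so λ ≡ 4.
  x = λ² - 2 - 17 = 16 - 19 ≡ 80; y = λ·(2 - 80) - 35 ≡ 68. → (80, 68)
5P: (80, 68) + (17, 12). λ = (12 - 68)/(17 - 80) ≡ 27/20 mod 83. 20⁻¹ ≡ 54 (mod 83), so λ ≡ 47.
  x = λ² - 80 - 17 = 2209 - 97 ≡ 37; y = λ·(80 - 37) - 68 ≡ 44. → (37, 44)

(37, 44)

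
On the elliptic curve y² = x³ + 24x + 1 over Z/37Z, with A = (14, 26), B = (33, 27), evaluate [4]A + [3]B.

(18, 30)

First 4A:
Repeated addition: build up to 4A.
2A: tangent at (14, 26): λ = (3·14² + 24)/(2·26) ≡ 20/15. 15⁻¹ ≡ 5 (mod 37) since 15·5 = 75 ≡ 1, so λ ≡ 20·5 ≡ 26.
  x = λ² - 14 - 14 = 676 - 28 ≡ 19; y = λ·(14 - 19) - 26 ≡ 29. → (19, 29)
3A: (19, 29) + (14, 26). λ = (26 - 29)/(14 - 19) ≡ 34/32 mod 37. 32⁻¹ ≡ 22 (mod 37) since 32·22 = 704 ≡ 1, so λ ≡ 8.
  x = λ² - 19 - 14 = 64 - 33 ≡ 31; y = λ·(19 - 31) - 29 ≡ 23. → (31, 23)
4A: (31, 23) + (14, 26). λ = (26 - 23)/(14 - 31) ≡ 3/20 mod 37. 20⁻¹ ≡ 13 (mod 37), so λ ≡ 2.
  x = λ² - 31 - 14 = 4 - 45 ≡ 33; y = λ·(31 - 33) - 23 ≡ 10. → (33, 10)
4A = (33, 10).
Next 3B:
Repeated addition: build up to 3B.
2B: tangent at (33, 27): λ = (3·33² + 24)/(2·27) ≡ 35/17. 17⁻¹ ≡ 24 (mod 37), so λ ≡ 35·24 ≡ 26.
  x = λ² - 33 - 33 = 676 - 66 ≡ 18; y = λ·(33 - 18) - 27 ≡ 30. → (18, 30)
3B: (18, 30) + (33, 27). λ = (27 - 30)/(33 - 18) ≡ 34/15 mod 37. 15⁻¹ ≡ 5 (mod 37), so λ ≡ 22.
  x = λ² - 18 - 33 = 484 - 51 ≡ 26; y = λ·(18 - 26) - 30 ≡ 16. → (26, 16)
3B = (26, 16).
Finally 4A + 3B:
(33, 10) + (26, 16). λ = (16 - 10)/(26 - 33) ≡ 6/30 mod 37. 30⁻¹ ≡ 21 (mod 37), so λ ≡ 15.
  x = λ² - 33 - 26 = 225 - 59 ≡ 18; y = λ·(33 - 18) - 10 ≡ 30. → (18, 30)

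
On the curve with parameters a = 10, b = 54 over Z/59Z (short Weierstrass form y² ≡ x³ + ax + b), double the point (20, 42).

tangent at (20, 42): λ = (3·20² + 10)/(2·42) ≡ 30/25. 25⁻¹ ≡ 26 (mod 59), so λ ≡ 30·26 ≡ 13.
  x = λ² - 20 - 20 = 169 - 40 ≡ 11; y = λ·(20 - 11) - 42 ≡ 16. → (11, 16)

(11, 16)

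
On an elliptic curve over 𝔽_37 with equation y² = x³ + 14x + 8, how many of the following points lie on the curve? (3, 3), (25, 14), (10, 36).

(3, 3): 3² ≡ 9, rhs ≡ 3 → off.
(25, 14): 14² ≡ 11, rhs ≡ 36 → off.
(10, 36): 36² ≡ 1, rhs ≡ 1 → on.

1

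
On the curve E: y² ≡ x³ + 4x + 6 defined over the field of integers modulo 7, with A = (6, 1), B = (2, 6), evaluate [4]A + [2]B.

(1, 2)

First 4A:
Double-and-add on 4 = (100)₂. Start with A = (6, 1) for the leading 1-bit.
double: tangent at (6, 1): λ = (3·6² + 4)/(2·1) ≡ 0/2. 2⁻¹ ≡ 4 (mod 7), so λ ≡ 0·4 ≡ 0.
  x = λ² - 6 - 6 = 0 - 12 ≡ 2; y = λ·(6 - 2) - 1 ≡ 6. → (2, 6)
double: tangent at (2, 6): λ = (3·2² + 4)/(2·6) ≡ 2/5. 5⁻¹ ≡ 3 (mod 7), so λ ≡ 2·3 ≡ 6.
  x = λ² - 2 - 2 = 36 - 4 ≡ 4; y = λ·(2 - 4) - 6 ≡ 3. → (4, 3)
4A = (4, 3).
Next 2B:
Repeated addition: build up to 2B.
2B: tangent at (2, 6): λ = (3·2² + 4)/(2·6) ≡ 2/5. 5⁻¹ ≡ 3 (mod 7), so λ ≡ 2·3 ≡ 6.
  x = λ² - 2 - 2 = 36 - 4 ≡ 4; y = λ·(2 - 4) - 6 ≡ 3. → (4, 3)
2B = (4, 3).
Finally 4A + 2B:
tangent at (4, 3): λ = (3·4² + 4)/(2·3) ≡ 3/6. 6⁻¹ ≡ 6 (mod 7), so λ ≡ 3·6 ≡ 4.
  x = λ² - 4 - 4 = 16 - 8 ≡ 1; y = λ·(4 - 1) - 3 ≡ 2. → (1, 2)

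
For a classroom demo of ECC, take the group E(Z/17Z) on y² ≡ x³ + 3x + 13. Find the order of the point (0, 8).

10

2P: tangent at (0, 8): λ = (3·0² + 3)/(2·8) ≡ 3/16. 16⁻¹ ≡ 16 (mod 17), so λ ≡ 3·16 ≡ 14.
  x = λ² - 0 - 0 = 196 - 0 ≡ 9; y = λ·(0 - 9) - 8 ≡ 2. → (9, 2)
3P: (9, 2) + (0, 8). λ = (8 - 2)/(0 - 9) ≡ 6/8 mod 17. 8⁻¹ ≡ 15 (mod 17), so λ ≡ 5.
  x = λ² - 9 - 0 = 25 - 9 ≡ 16; y = λ·(9 - 16) - 2 ≡ 14. → (16, 14)
4P: (16, 14) + (0, 8). λ = (8 - 14)/(0 - 16) ≡ 11/1 mod 17. 1⁻¹ ≡ 1 (mod 17) since 1·1 = 1 ≡ 1, so λ ≡ 11.
  x = λ² - 16 - 0 = 121 - 16 ≡ 3; y = λ·(16 - 3) - 14 ≡ 10. → (3, 10)
5P: (3, 10) + (0, 8). λ = (8 - 10)/(0 - 3) ≡ 15/14 mod 17. 14⁻¹ ≡ 11 (mod 17), so λ ≡ 12.
  x = λ² - 3 - 0 = 144 - 3 ≡ 5; y = λ·(3 - 5) - 10 ≡ 0. → (5, 0)
6P: (5, 0) + (0, 8). λ = (8 - 0)/(0 - 5) ≡ 8/12 mod 17. 12⁻¹ ≡ 10 (mod 17), so λ ≡ 12.
  x = λ² - 5 - 0 = 144 - 5 ≡ 3; y = λ·(5 - 3) - 0 ≡ 7. → (3, 7)
7P: (3, 7) + (0, 8). λ = (8 - 7)/(0 - 3) ≡ 1/14 mod 17. 14⁻¹ ≡ 11 (mod 17), so λ ≡ 11.
  x = λ² - 3 - 0 = 121 - 3 ≡ 16; y = λ·(3 - 16) - 7 ≡ 3. → (16, 3)
8P: (16, 3) + (0, 8). λ = (8 - 3)/(0 - 16) ≡ 5/1 mod 17. 1⁻¹ ≡ 1 (mod 17) since 1·1 = 1 ≡ 1, so λ ≡ 5.
  x = λ² - 16 - 0 = 25 - 16 ≡ 9; y = λ·(16 - 9) - 3 ≡ 15. → (9, 15)
9P: (9, 15) + (0, 8). λ = (8 - 15)/(0 - 9) ≡ 10/8 mod 17. 8⁻¹ ≡ 15 (mod 17) since 8·15 = 120 ≡ 1, so λ ≡ 14.
  x = λ² - 9 - 0 = 196 - 9 ≡ 0; y = λ·(9 - 0) - 15 ≡ 9. → (0, 9)
10P: (0, 9) + (0, 8): same x and y₁ ≡ -y₂, so the sum is ∞.
10P = ∞, so the order is 10.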